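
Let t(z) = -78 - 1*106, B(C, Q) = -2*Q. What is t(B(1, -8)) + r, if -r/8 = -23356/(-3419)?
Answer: -815944/3419 ≈ -238.65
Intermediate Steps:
r = -186848/3419 (r = -(-186848)/(-3419) = -(-186848)*(-1)/3419 = -8*23356/3419 = -186848/3419 ≈ -54.650)
t(z) = -184 (t(z) = -78 - 106 = -184)
t(B(1, -8)) + r = -184 - 186848/3419 = -815944/3419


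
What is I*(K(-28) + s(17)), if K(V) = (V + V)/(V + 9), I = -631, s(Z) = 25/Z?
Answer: -900437/323 ≈ -2787.7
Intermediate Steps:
K(V) = 2*V/(9 + V) (K(V) = (2*V)/(9 + V) = 2*V/(9 + V))
I*(K(-28) + s(17)) = -631*(2*(-28)/(9 - 28) + 25/17) = -631*(2*(-28)/(-19) + 25*(1/17)) = -631*(2*(-28)*(-1/19) + 25/17) = -631*(56/19 + 25/17) = -631*1427/323 = -900437/323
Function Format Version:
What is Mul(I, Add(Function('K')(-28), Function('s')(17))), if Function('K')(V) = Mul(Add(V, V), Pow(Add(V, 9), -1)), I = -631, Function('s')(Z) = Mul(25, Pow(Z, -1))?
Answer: Rational(-900437, 323) ≈ -2787.7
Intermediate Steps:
Function('K')(V) = Mul(2, V, Pow(Add(9, V), -1)) (Function('K')(V) = Mul(Mul(2, V), Pow(Add(9, V), -1)) = Mul(2, V, Pow(Add(9, V), -1)))
Mul(I, Add(Function('K')(-28), Function('s')(17))) = Mul(-631, Add(Mul(2, -28, Pow(Add(9, -28), -1)), Mul(25, Pow(17, -1)))) = Mul(-631, Add(Mul(2, -28, Pow(-19, -1)), Mul(25, Rational(1, 17)))) = Mul(-631, Add(Mul(2, -28, Rational(-1, 19)), Rational(25, 17))) = Mul(-631, Add(Rational(56, 19), Rational(25, 17))) = Mul(-631, Rational(1427, 323)) = Rational(-900437, 323)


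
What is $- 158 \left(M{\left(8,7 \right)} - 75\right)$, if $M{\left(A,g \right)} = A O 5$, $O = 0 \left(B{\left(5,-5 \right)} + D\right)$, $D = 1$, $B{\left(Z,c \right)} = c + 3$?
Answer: $11850$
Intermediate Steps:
$B{\left(Z,c \right)} = 3 + c$
$O = 0$ ($O = 0 \left(\left(3 - 5\right) + 1\right) = 0 \left(-2 + 1\right) = 0 \left(-1\right) = 0$)
$M{\left(A,g \right)} = 0$ ($M{\left(A,g \right)} = A 0 \cdot 5 = 0 \cdot 5 = 0$)
$- 158 \left(M{\left(8,7 \right)} - 75\right) = - 158 \left(0 - 75\right) = \left(-158\right) \left(-75\right) = 11850$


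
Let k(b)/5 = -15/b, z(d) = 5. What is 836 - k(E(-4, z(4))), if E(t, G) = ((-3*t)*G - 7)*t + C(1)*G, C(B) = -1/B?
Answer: 181337/217 ≈ 835.65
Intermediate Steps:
E(t, G) = -G + t*(-7 - 3*G*t) (E(t, G) = ((-3*t)*G - 7)*t + (-1/1)*G = (-3*G*t - 7)*t + (-1*1)*G = (-7 - 3*G*t)*t - G = t*(-7 - 3*G*t) - G = -G + t*(-7 - 3*G*t))
k(b) = -75/b (k(b) = 5*(-15/b) = -75/b)
836 - k(E(-4, z(4))) = 836 - (-75)/(-1*5 - 7*(-4) - 3*5*(-4)²) = 836 - (-75)/(-5 + 28 - 3*5*16) = 836 - (-75)/(-5 + 28 - 240) = 836 - (-75)/(-217) = 836 - (-75)*(-1)/217 = 836 - 1*75/217 = 836 - 75/217 = 181337/217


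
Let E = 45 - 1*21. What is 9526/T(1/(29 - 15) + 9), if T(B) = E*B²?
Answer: 233387/48387 ≈ 4.8233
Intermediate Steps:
E = 24 (E = 45 - 21 = 24)
T(B) = 24*B²
9526/T(1/(29 - 15) + 9) = 9526/((24*(1/(29 - 15) + 9)²)) = 9526/((24*(1/14 + 9)²)) = 9526/((24*(127/14)²)) = 9526/((24*(16129/196))) = 9526/(96774/49) = 9526*(49/96774) = 233387/48387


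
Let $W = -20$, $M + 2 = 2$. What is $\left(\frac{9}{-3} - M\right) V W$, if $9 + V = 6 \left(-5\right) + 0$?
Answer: $-2340$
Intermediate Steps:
$M = 0$ ($M = -2 + 2 = 0$)
$V = -39$ ($V = -9 + \left(6 \left(-5\right) + 0\right) = -9 + \left(-30 + 0\right) = -9 - 30 = -39$)
$\left(\frac{9}{-3} - M\right) V W = \left(\frac{9}{-3} - 0\right) \left(-39\right) \left(-20\right) = \left(9 \left(- \frac{1}{3}\right) + 0\right) \left(-39\right) \left(-20\right) = \left(-3 + 0\right) \left(-39\right) \left(-20\right) = \left(-3\right) \left(-39\right) \left(-20\right) = 117 \left(-20\right) = -2340$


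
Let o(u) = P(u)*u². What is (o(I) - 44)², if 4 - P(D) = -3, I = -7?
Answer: 89401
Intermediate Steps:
P(D) = 7 (P(D) = 4 - 1*(-3) = 4 + 3 = 7)
o(u) = 7*u²
(o(I) - 44)² = (7*(-7)² - 44)² = (7*49 - 44)² = (343 - 44)² = 299² = 89401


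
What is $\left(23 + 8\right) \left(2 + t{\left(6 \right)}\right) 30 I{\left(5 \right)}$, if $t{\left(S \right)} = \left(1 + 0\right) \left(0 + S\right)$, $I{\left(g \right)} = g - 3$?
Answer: $14880$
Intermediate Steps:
$I{\left(g \right)} = -3 + g$ ($I{\left(g \right)} = g - 3 = -3 + g$)
$t{\left(S \right)} = S$ ($t{\left(S \right)} = 1 S = S$)
$\left(23 + 8\right) \left(2 + t{\left(6 \right)}\right) 30 I{\left(5 \right)} = \left(23 + 8\right) \left(2 + 6\right) 30 \left(-3 + 5\right) = 31 \cdot 8 \cdot 30 \cdot 2 = 248 \cdot 30 \cdot 2 = 7440 \cdot 2 = 14880$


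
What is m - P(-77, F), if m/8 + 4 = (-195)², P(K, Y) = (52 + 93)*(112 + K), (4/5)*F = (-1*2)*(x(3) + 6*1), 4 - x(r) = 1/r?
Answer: 299093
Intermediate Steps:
x(r) = 4 - 1/r
F = -145/6 (F = 5*((-1*2)*((4 - 1/3) + 6*1))/4 = 5*(-2*((4 - 1*⅓) + 6))/4 = 5*(-2*((4 - ⅓) + 6))/4 = 5*(-2*(11/3 + 6))/4 = 5*(-2*29/3)/4 = (5/4)*(-58/3) = -145/6 ≈ -24.167)
P(K, Y) = 16240 + 145*K (P(K, Y) = 145*(112 + K) = 16240 + 145*K)
m = 304168 (m = -32 + 8*(-195)² = -32 + 8*38025 = -32 + 304200 = 304168)
m - P(-77, F) = 304168 - (16240 + 145*(-77)) = 304168 - (16240 - 11165) = 304168 - 1*5075 = 304168 - 5075 = 299093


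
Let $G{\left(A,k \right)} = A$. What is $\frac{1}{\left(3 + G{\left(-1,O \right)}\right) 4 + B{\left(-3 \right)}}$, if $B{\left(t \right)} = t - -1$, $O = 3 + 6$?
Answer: $\frac{1}{6} \approx 0.16667$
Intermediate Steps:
$O = 9$
$B{\left(t \right)} = 1 + t$ ($B{\left(t \right)} = t + 1 = 1 + t$)
$\frac{1}{\left(3 + G{\left(-1,O \right)}\right) 4 + B{\left(-3 \right)}} = \frac{1}{\left(3 - 1\right) 4 + \left(1 - 3\right)} = \frac{1}{2 \cdot 4 - 2} = \frac{1}{8 - 2} = \frac{1}{6}$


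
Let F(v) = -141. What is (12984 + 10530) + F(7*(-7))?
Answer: 23373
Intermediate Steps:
(12984 + 10530) + F(7*(-7)) = (12984 + 10530) - 141 = 23514 - 141 = 23373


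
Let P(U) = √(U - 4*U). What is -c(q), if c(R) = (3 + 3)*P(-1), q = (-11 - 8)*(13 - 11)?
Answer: -6*√3 ≈ -10.392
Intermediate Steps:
P(U) = √3*√(-U) (P(U) = √(-3*U) = √3*√(-U))
q = -38 (q = -19*2 = -38)
c(R) = 6*√3 (c(R) = (3 + 3)*(√3*√(-1*(-1))) = 6*(√3*√1) = 6*(√3*1) = 6*√3)
-c(q) = -6*√3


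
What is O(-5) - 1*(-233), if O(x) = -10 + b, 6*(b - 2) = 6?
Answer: 226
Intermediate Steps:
b = 3 (b = 2 + (⅙)*6 = 2 + 1 = 3)
O(x) = -7 (O(x) = -10 + 3 = -7)
O(-5) - 1*(-233) = -7 - 1*(-233) = -7 + 233 = 226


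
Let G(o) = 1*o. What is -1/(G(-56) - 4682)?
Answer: 1/4738 ≈ 0.00021106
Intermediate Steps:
G(o) = o
-1/(G(-56) - 4682) = -1/(-56 - 4682) = -1/(-4738) = -1*(-1/4738) = 1/4738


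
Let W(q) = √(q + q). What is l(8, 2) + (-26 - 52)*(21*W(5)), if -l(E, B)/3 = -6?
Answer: 18 - 1638*√10 ≈ -5161.8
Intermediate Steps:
W(q) = √2*√q (W(q) = √(2*q) = √2*√q)
l(E, B) = 18 (l(E, B) = -3*(-6) = 18)
l(8, 2) + (-26 - 52)*(21*W(5)) = 18 + (-26 - 52)*(21*(√2*√5)) = 18 - 1638*√10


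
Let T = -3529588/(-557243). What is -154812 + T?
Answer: -86264373728/557243 ≈ -1.5481e+5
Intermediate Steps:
T = 3529588/557243 (T = -3529588*(-1/557243) = 3529588/557243 ≈ 6.3340)
-154812 + T = -154812 + 3529588/557243 = -86264373728/557243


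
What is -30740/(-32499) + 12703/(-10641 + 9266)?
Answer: -370567297/44686125 ≈ -8.2927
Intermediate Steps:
-30740/(-32499) + 12703/(-10641 + 9266) = -30740*(-1/32499) + 12703/(-1375) = 30740/32499 + 12703*(-1/1375) = 30740/32499 - 12703/1375 = -370567297/44686125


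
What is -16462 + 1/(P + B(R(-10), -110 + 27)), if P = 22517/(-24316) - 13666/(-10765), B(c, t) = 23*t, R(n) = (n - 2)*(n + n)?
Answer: -8224633660781298/499613254709 ≈ -16462.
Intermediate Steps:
R(n) = 2*n*(-2 + n) (R(n) = (-2 + n)*(2*n) = 2*n*(-2 + n))
P = 89906951/261761740 (P = 22517*(-1/24316) - 13666*(-1/10765) = -22517/24316 + 13666/10765 = 89906951/261761740 ≈ 0.34347)
-16462 + 1/(P + B(R(-10), -110 + 27)) = -16462 + 1/(89906951/261761740 + 23*(-110 + 27)) = -16462 + 1/(89906951/261761740 + 23*(-83)) = -16462 + 1/(89906951/261761740 - 1909) = -16462 + 1/(-499613254709/261761740) = -16462 - 261761740/499613254709 = -8224633660781298/499613254709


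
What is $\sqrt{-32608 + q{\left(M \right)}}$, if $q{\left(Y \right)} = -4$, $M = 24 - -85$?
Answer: $2 i \sqrt{8153} \approx 180.59 i$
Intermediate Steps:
$M = 109$ ($M = 24 + 85 = 109$)
$\sqrt{-32608 + q{\left(M \right)}} = \sqrt{-32608 - 4} = \sqrt{-32612} = 2 i \sqrt{8153}$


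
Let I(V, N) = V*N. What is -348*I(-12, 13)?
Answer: 54288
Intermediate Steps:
I(V, N) = N*V
-348*I(-12, 13) = -4524*(-12) = -348*(-156) = 54288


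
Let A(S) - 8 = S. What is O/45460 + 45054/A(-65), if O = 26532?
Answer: -170553543/215935 ≈ -789.84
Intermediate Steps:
A(S) = 8 + S
O/45460 + 45054/A(-65) = 26532/45460 + 45054/(8 - 65) = 26532*(1/45460) + 45054/(-57) = 6633/11365 + 45054*(-1/57) = 6633/11365 - 15018/19 = -170553543/215935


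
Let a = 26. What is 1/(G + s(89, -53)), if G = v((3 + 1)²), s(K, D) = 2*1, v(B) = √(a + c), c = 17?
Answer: -2/39 + √43/39 ≈ 0.11686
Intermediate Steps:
v(B) = √43 (v(B) = √(26 + 17) = √43)
s(K, D) = 2
G = √43 ≈ 6.5574
1/(G + s(89, -53)) = 1/(√43 + 2) = 1/(2 + √43)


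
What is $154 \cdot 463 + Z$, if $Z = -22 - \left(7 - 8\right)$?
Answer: $71281$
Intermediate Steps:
$Z = -21$ ($Z = -22 - \left(7 - 8\right) = -22 - -1 = -22 + 1 = -21$)
$154 \cdot 463 + Z = 154 \cdot 463 - 21 = 71302 - 21 = 71281$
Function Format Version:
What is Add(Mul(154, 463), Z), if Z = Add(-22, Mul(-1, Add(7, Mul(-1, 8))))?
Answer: 71281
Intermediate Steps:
Z = -21 (Z = Add(-22, Mul(-1, Add(7, -8))) = Add(-22, Mul(-1, -1)) = Add(-22, 1) = -21)
Add(Mul(154, 463), Z) = Add(Mul(154, 463), -21) = Add(71302, -21) = 71281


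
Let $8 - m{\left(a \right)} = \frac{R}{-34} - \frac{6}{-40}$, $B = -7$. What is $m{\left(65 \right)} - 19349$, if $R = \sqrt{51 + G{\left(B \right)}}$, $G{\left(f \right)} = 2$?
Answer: $- \frac{386823}{20} + \frac{\sqrt{53}}{34} \approx -19341.0$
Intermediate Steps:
$R = \sqrt{53}$ ($R = \sqrt{51 + 2} = \sqrt{53} \approx 7.2801$)
$m{\left(a \right)} = \frac{157}{20} + \frac{\sqrt{53}}{34}$ ($m{\left(a \right)} = 8 - \left(\frac{\sqrt{53}}{-34} - \frac{6}{-40}\right) = 8 - \left(\sqrt{53} \left(- \frac{1}{34}\right) - - \frac{3}{20}\right) = 8 - \left(- \frac{\sqrt{53}}{34} + \frac{3}{20}\right) = 8 - \left(\frac{3}{20} - \frac{\sqrt{53}}{34}\right) = \frac{157}{20} + \frac{\sqrt{53}}{34}$)
$m{\left(65 \right)} - 19349 = \left(\frac{157}{20} + \frac{\sqrt{53}}{34}\right) - 19349 = - \frac{386823}{20} + \frac{\sqrt{53}}{34}$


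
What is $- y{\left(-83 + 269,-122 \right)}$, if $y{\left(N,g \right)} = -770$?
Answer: $770$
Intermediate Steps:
$- y{\left(-83 + 269,-122 \right)} = \left(-1\right) \left(-770\right) = 770$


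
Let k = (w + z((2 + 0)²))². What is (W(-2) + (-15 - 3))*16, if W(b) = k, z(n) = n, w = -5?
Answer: -272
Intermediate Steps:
k = 1 (k = (-5 + (2 + 0)²)² = (-5 + 2²)² = (-5 + 4)² = (-1)² = 1)
W(b) = 1
(W(-2) + (-15 - 3))*16 = (1 + (-15 - 3))*16 = (1 - 18)*16 = -17*16 = -272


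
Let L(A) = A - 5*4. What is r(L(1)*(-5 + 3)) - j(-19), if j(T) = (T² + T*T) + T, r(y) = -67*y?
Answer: -3249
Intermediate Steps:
L(A) = -20 + A (L(A) = A - 20 = -20 + A)
j(T) = T + 2*T² (j(T) = (T² + T²) + T = 2*T² + T = T + 2*T²)
r(L(1)*(-5 + 3)) - j(-19) = -67*(-20 + 1)*(-5 + 3) - (-19)*(1 + 2*(-19)) = -(-1273)*(-2) - (-19)*(1 - 38) = -67*38 - (-19)*(-37) = -2546 - 1*703 = -2546 - 703 = -3249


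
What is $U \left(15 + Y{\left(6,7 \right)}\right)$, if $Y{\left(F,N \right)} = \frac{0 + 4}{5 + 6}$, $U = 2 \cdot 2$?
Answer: $\frac{676}{11} \approx 61.455$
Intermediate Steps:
$U = 4$
$Y{\left(F,N \right)} = \frac{4}{11}$
$U \left(15 + Y{\left(6,7 \right)}\right) = 4 \left(15 + \frac{4}{11}\right) = 4 \cdot \frac{169}{11} = \frac{676}{11}$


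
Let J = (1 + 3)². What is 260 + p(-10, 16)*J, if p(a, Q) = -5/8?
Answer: 250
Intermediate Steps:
J = 16 (J = 4² = 16)
p(a, Q) = -5/8 (p(a, Q) = -5*⅛ = -5/8)
260 + p(-10, 16)*J = 260 - 5/8*16 = 260 - 10 = 250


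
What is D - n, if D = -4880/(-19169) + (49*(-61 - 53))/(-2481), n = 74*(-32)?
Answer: 37579071222/15852763 ≈ 2370.5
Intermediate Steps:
n = -2368
D = 39728438/15852763 (D = -4880*(-1/19169) + (49*(-114))*(-1/2481) = 4880/19169 - 5586*(-1/2481) = 4880/19169 + 1862/827 = 39728438/15852763 ≈ 2.5061)
D - n = 39728438/15852763 - 1*(-2368) = 39728438/15852763 + 2368 = 37579071222/15852763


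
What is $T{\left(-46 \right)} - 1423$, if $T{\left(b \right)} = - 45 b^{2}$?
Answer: $-96643$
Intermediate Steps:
$T{\left(-46 \right)} - 1423 = - 45 \left(-46\right)^{2} - 1423 = \left(-45\right) 2116 - 1423 = -95220 - 1423 = -96643$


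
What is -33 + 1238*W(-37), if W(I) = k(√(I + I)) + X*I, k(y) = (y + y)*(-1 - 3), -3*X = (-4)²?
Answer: 732797/3 - 9904*I*√74 ≈ 2.4427e+5 - 85197.0*I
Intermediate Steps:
X = -16/3 (X = -⅓*(-4)² = -⅓*16 = -16/3 ≈ -5.3333)
k(y) = -8*y (k(y) = (2*y)*(-4) = -8*y)
W(I) = -16*I/3 - 8*√2*√I (W(I) = -8*√(I + I) - 16*I/3 = -8*√2*√I - 16*I/3 = -16*I/3 - 8*√2*√I)
-33 + 1238*W(-37) = -33 + 1238*(-16/3*(-37) - 8*√2*√(-37)) = -33 + 1238*(592/3 - 8*√2*I*√37) = -33 + 1238*(592/3 - 8*I*√74) = -33 + (732896/3 - 9904*I*√74) = 732797/3 - 9904*I*√74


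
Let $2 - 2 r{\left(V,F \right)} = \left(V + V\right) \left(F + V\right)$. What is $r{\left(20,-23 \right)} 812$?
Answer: $49532$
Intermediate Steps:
$r{\left(V,F \right)} = 1 - V \left(F + V\right)$ ($r{\left(V,F \right)} = 1 - \frac{\left(V + V\right) \left(F + V\right)}{2} = 1 - \frac{2 V \left(F + V\right)}{2} = 1 - V \left(F + V\right)$)
$r{\left(20,-23 \right)} 812 = \left(1 - 20^{2} - \left(-23\right) 20\right) 812 = \left(1 - 400 + 460\right) 812 = 61 \cdot 812 = 49532$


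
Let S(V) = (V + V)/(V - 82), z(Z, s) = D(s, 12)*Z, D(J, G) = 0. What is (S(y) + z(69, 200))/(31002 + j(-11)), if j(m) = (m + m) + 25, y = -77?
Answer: 154/4929795 ≈ 3.1239e-5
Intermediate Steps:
z(Z, s) = 0 (z(Z, s) = 0*Z = 0)
S(V) = 2*V/(-82 + V) (S(V) = (2*V)/(-82 + V) = 2*V/(-82 + V))
j(m) = 25 + 2*m (j(m) = 2*m + 25 = 25 + 2*m)
(S(y) + z(69, 200))/(31002 + j(-11)) = (2*(-77)/(-82 - 77) + 0)/(31002 + (25 + 2*(-11))) = (2*(-77)/(-159) + 0)/(31002 + (25 - 22)) = (2*(-77)*(-1/159) + 0)/(31002 + 3) = (154/159 + 0)/31005 = (154/159)*(1/31005) = 154/4929795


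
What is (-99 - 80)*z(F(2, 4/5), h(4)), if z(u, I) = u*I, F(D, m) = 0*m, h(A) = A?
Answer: 0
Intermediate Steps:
F(D, m) = 0
z(u, I) = I*u
(-99 - 80)*z(F(2, 4/5), h(4)) = (-99 - 80)*(4*0) = -179*0 = 0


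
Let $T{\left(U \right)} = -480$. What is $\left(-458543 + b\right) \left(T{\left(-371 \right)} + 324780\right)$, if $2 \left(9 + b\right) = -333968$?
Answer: $-202861324800$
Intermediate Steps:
$b = -166993$ ($b = -9 + \frac{1}{2} \left(-333968\right) = -9 - 166984 = -166993$)
$\left(-458543 + b\right) \left(T{\left(-371 \right)} + 324780\right) = \left(-458543 - 166993\right) \left(-480 + 324780\right) = \left(-625536\right) 324300 = -202861324800$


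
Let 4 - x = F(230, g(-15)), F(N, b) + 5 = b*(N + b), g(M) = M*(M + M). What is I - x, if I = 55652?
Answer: 361643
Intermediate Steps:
g(M) = 2*M² (g(M) = M*(2*M) = 2*M²)
F(N, b) = -5 + b*(N + b)
x = -305991 (x = 4 - (-5 + (2*(-15)²)² + 230*(2*(-15)²)) = 4 - (-5 + (2*225)² + 230*(2*225)) = 4 - (-5 + 450² + 230*450) = 4 - (-5 + 202500 + 103500) = 4 - 1*305995 = 4 - 305995 = -305991)
I - x = 55652 - 1*(-305991) = 55652 + 305991 = 361643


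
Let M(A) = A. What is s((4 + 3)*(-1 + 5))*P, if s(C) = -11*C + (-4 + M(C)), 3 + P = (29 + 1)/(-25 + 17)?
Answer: 1917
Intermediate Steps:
P = -27/4 (P = -3 + (29 + 1)/(-25 + 17) = -3 + 30/(-8) = -3 + 30*(-⅛) = -3 - 15/4 = -27/4 ≈ -6.7500)
s(C) = -4 - 10*C (s(C) = -11*C + (-4 + C) = -4 - 10*C)
s((4 + 3)*(-1 + 5))*P = (-4 - 10*(4 + 3)*(-1 + 5))*(-27/4) = (-4 - 70*4)*(-27/4) = (-4 - 10*28)*(-27/4) = (-4 - 280)*(-27/4) = -284*(-27/4) = 1917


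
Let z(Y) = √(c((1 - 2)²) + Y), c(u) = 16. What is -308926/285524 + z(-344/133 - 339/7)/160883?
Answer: -154463/142762 + I*√619381/21397439 ≈ -1.082 + 3.678e-5*I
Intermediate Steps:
z(Y) = √(16 + Y)
-308926/285524 + z(-344/133 - 339/7)/160883 = -308926/285524 + √(16 + (-344/133 - 339/7))/160883 = -308926*1/285524 + √(16 + (-344*1/133 - 339*⅐))*(1/160883) = -154463/142762 + √(16 + (-344/133 - 339/7))*(1/160883) = -154463/142762 + √(16 - 6785/133)*(1/160883) = -154463/142762 + √(-4657/133)*(1/160883) = -154463/142762 + (I*√619381/133)*(1/160883) = -154463/142762 + I*√619381/21397439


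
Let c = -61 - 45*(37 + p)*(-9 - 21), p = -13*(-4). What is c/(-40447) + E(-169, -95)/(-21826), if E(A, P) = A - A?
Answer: -120089/40447 ≈ -2.9690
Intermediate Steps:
E(A, P) = 0
p = 52
c = 120089 (c = -61 - 45*(37 + 52)*(-9 - 21) = -61 - 4005*(-30) = -61 - 45*(-2670) = -61 + 120150 = 120089)
c/(-40447) + E(-169, -95)/(-21826) = 120089/(-40447) + 0/(-21826) = 120089*(-1/40447) + 0*(-1/21826) = -120089/40447 + 0 = -120089/40447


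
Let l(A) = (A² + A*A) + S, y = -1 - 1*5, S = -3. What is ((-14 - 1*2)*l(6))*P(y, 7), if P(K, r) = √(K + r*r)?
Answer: -1104*√43 ≈ -7239.4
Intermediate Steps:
y = -6 (y = -1 - 5 = -6)
l(A) = -3 + 2*A² (l(A) = (A² + A*A) - 3 = (A² + A²) - 3 = 2*A² - 3 = -3 + 2*A²)
P(K, r) = √(K + r²)
((-14 - 1*2)*l(6))*P(y, 7) = ((-14 - 1*2)*(-3 + 2*6²))*√(-6 + 7²) = ((-14 - 2)*(-3 + 2*36))*√(-6 + 49) = (-16*(-3 + 72))*√43 = (-16*69)*√43 = -1104*√43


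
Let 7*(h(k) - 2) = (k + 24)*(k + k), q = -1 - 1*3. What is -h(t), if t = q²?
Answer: -1294/7 ≈ -184.86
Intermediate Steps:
q = -4 (q = -1 - 3 = -4)
t = 16 (t = (-4)² = 16)
h(k) = 2 + 2*k*(24 + k)/7 (h(k) = 2 + ((k + 24)*(k + k))/7 = 2 + ((24 + k)*(2*k))/7 = 2 + (2*k*(24 + k))/7 = 2 + 2*k*(24 + k)/7)
-h(t) = -(2 + (2/7)*16² + (48/7)*16) = -(2 + (2/7)*256 + 768/7) = -(2 + 512/7 + 768/7) = -1*1294/7 = -1294/7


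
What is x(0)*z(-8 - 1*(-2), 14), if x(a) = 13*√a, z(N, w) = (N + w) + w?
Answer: 0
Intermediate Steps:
z(N, w) = N + 2*w
x(0)*z(-8 - 1*(-2), 14) = (13*√0)*((-8 - 1*(-2)) + 2*14) = (13*0)*((-8 + 2) + 28) = 0*(-6 + 28) = 0*22 = 0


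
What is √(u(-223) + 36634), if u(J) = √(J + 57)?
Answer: √(36634 + I*√166) ≈ 191.4 + 0.0337*I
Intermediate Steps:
u(J) = √(57 + J)
√(u(-223) + 36634) = √(√(57 - 223) + 36634) = √(√(-166) + 36634) = √(I*√166 + 36634) = √(36634 + I*√166)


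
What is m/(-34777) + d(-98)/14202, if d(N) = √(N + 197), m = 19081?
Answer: -19081/34777 + √11/4734 ≈ -0.54797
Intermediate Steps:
d(N) = √(197 + N)
m/(-34777) + d(-98)/14202 = 19081/(-34777) + √(197 - 98)/14202 = 19081*(-1/34777) + √99*(1/14202) = -19081/34777 + (3*√11)*(1/14202) = -19081/34777 + √11/4734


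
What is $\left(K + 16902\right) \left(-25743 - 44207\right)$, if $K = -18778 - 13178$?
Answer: $1053027300$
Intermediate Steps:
$K = -31956$ ($K = -18778 - 13178 = -31956$)
$\left(K + 16902\right) \left(-25743 - 44207\right) = \left(-31956 + 16902\right) \left(-25743 - 44207\right) = \left(-15054\right) \left(-69950\right) = 1053027300$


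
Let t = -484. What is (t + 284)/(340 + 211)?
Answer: -200/551 ≈ -0.36298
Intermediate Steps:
(t + 284)/(340 + 211) = (-484 + 284)/(340 + 211) = -200/551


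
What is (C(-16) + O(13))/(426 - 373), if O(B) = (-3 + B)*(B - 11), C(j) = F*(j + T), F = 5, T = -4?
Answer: -80/53 ≈ -1.5094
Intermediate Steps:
C(j) = -20 + 5*j (C(j) = 5*(j - 4) = 5*(-4 + j) = -20 + 5*j)
O(B) = (-11 + B)*(-3 + B) (O(B) = (-3 + B)*(-11 + B) = (-11 + B)*(-3 + B))
(C(-16) + O(13))/(426 - 373) = ((-20 + 5*(-16)) + (33 + 13**2 - 14*13))/(426 - 373) = ((-20 - 80) + (33 + 169 - 182))/53 = (-100 + 20)*(1/53) = -80*1/53 = -80/53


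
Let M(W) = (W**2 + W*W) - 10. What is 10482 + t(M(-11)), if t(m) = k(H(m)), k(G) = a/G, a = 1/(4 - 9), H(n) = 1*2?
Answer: 104819/10 ≈ 10482.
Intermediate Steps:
H(n) = 2
a = -1/5 (a = 1/(-5) = -1/5 ≈ -0.20000)
k(G) = -1/(5*G)
M(W) = -10 + 2*W**2 (M(W) = (W**2 + W**2) - 10 = 2*W**2 - 10 = -10 + 2*W**2)
t(m) = -1/10 (t(m) = -1/5/2 = -1/5*1/2 = -1/10)
10482 + t(M(-11)) = 10482 - 1/10 = 104819/10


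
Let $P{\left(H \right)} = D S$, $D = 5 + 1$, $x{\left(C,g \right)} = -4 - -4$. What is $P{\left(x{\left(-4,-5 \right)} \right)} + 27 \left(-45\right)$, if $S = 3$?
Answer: $-1197$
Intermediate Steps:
$x{\left(C,g \right)} = 0$ ($x{\left(C,g \right)} = -4 + 4 = 0$)
$D = 6$
$P{\left(H \right)} = 18$ ($P{\left(H \right)} = 6 \cdot 3 = 18$)
$P{\left(x{\left(-4,-5 \right)} \right)} + 27 \left(-45\right) = 18 + 27 \left(-45\right) = 18 - 1215 = -1197$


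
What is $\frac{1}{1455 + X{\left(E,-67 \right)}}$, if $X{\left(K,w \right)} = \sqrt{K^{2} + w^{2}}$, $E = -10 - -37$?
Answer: $\frac{1455}{2111807} - \frac{\sqrt{5218}}{2111807} \approx 0.00065478$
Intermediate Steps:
$E = 27$ ($E = -10 + 37 = 27$)
$\frac{1}{1455 + X{\left(E,-67 \right)}} = \frac{1}{1455 + \sqrt{27^{2} + \left(-67\right)^{2}}} = \frac{1}{1455 + \sqrt{729 + 4489}} = \frac{1}{1455 + \sqrt{5218}}$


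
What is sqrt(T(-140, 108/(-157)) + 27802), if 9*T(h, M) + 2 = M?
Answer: 2*sqrt(1541889307)/471 ≈ 166.74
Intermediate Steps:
T(h, M) = -2/9 + M/9
sqrt(T(-140, 108/(-157)) + 27802) = sqrt((-2/9 + (108/(-157))/9) + 27802) = sqrt((-2/9 + (108*(-1/157))/9) + 27802) = sqrt((-2/9 + (1/9)*(-108/157)) + 27802) = sqrt((-2/9 - 12/157) + 27802) = sqrt(-422/1413 + 27802) = sqrt(39283804/1413) = 2*sqrt(1541889307)/471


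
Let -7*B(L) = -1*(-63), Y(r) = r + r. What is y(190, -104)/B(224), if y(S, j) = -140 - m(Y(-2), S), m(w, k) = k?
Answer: 110/3 ≈ 36.667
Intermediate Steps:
Y(r) = 2*r
B(L) = -9 (B(L) = -(-1)*(-63)/7 = -⅐*63 = -9)
y(S, j) = -140 - S
y(190, -104)/B(224) = (-140 - 1*190)/(-9) = (-140 - 190)*(-⅑) = -330*(-⅑) = 110/3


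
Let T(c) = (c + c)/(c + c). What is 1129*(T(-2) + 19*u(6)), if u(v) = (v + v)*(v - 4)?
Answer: 515953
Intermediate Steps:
u(v) = 2*v*(-4 + v) (u(v) = (2*v)*(-4 + v) = 2*v*(-4 + v))
T(c) = 1 (T(c) = (2*c)/((2*c)) = (2*c)*(1/(2*c)) = 1)
1129*(T(-2) + 19*u(6)) = 1129*(1 + 19*(2*6*(-4 + 6))) = 1129*(1 + 19*(2*6*2)) = 1129*(1 + 19*24) = 1129*(1 + 456) = 1129*457 = 515953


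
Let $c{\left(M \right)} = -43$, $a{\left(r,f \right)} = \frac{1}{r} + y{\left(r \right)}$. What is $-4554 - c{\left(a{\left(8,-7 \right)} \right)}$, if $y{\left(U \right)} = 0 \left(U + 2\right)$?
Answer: $-4511$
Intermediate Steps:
$y{\left(U \right)} = 0$ ($y{\left(U \right)} = 0 \left(2 + U\right) = 0$)
$a{\left(r,f \right)} = \frac{1}{r}$ ($a{\left(r,f \right)} = \frac{1}{r} + 0 = \frac{1}{r}$)
$-4554 - c{\left(a{\left(8,-7 \right)} \right)} = -4554 - -43 = -4554 + 43 = -4511$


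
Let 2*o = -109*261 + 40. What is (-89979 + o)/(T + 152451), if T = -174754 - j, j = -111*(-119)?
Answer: 208367/71024 ≈ 2.9338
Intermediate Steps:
j = 13209
T = -187963 (T = -174754 - 1*13209 = -174754 - 13209 = -187963)
o = -28409/2 (o = (-109*261 + 40)/2 = (-28449 + 40)/2 = (½)*(-28409) = -28409/2 ≈ -14205.)
(-89979 + o)/(T + 152451) = (-89979 - 28409/2)/(-187963 + 152451) = -208367/2/(-35512) = -208367/2*(-1/35512) = 208367/71024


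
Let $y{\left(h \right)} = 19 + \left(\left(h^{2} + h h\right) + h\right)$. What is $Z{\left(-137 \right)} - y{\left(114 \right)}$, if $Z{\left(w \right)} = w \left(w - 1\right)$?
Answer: $-7219$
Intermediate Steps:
$y{\left(h \right)} = 19 + h + 2 h^{2}$ ($y{\left(h \right)} = 19 + \left(\left(h^{2} + h^{2}\right) + h\right) = 19 + \left(2 h^{2} + h\right) = 19 + \left(h + 2 h^{2}\right) = 19 + h + 2 h^{2}$)
$Z{\left(w \right)} = w \left(-1 + w\right)$
$Z{\left(-137 \right)} - y{\left(114 \right)} = - 137 \left(-1 - 137\right) - \left(19 + 114 + 2 \cdot 114^{2}\right) = \left(-137\right) \left(-138\right) - \left(19 + 114 + 2 \cdot 12996\right) = 18906 - \left(19 + 114 + 25992\right) = 18906 - 26125 = -7219$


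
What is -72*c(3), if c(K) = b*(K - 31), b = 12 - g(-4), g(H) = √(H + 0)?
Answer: 24192 - 4032*I ≈ 24192.0 - 4032.0*I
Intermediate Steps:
g(H) = √H
b = 12 - 2*I (b = 12 - √(-4) = 12 - 2*I ≈ 12.0 - 2.0*I)
c(K) = (-31 + K)*(12 - 2*I) (c(K) = (12 - 2*I)*(K - 31) = (12 - 2*I)*(-31 + K) = (-31 + K)*(12 - 2*I))
-72*c(3) = -144*(-31 + 3)*(6 - I) = -144*(-28)*(6 - I) = -72*(-336 + 56*I) = 24192 - 4032*I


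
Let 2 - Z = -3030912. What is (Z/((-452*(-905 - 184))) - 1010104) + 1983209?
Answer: 239496279427/246114 ≈ 9.7311e+5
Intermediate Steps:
Z = 3030914 (Z = 2 - 1*(-3030912) = 2 + 3030912 = 3030914)
(Z/((-452*(-905 - 184))) - 1010104) + 1983209 = (3030914/((-452*(-905 - 184))) - 1010104) + 1983209 = (3030914/((-452*(-1089))) - 1010104) + 1983209 = (3030914/492228 - 1010104) + 1983209 = (3030914*(1/492228) - 1010104) + 1983209 = (1515457/246114 - 1010104) + 1983209 = -248599220399/246114 + 1983209 = 239496279427/246114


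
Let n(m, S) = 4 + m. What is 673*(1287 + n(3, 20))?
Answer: 870862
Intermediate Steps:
673*(1287 + n(3, 20)) = 673*(1287 + (4 + 3)) = 673*(1287 + 7) = 673*1294 = 870862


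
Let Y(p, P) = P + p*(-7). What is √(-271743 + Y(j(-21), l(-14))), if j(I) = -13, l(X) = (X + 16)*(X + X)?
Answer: 2*I*√67927 ≈ 521.26*I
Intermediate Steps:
l(X) = 2*X*(16 + X) (l(X) = (16 + X)*(2*X) = 2*X*(16 + X))
Y(p, P) = P - 7*p
√(-271743 + Y(j(-21), l(-14))) = √(-271743 + (2*(-14)*(16 - 14) - 7*(-13))) = √(-271743 + (2*(-14)*2 + 91)) = √(-271743 + (-56 + 91)) = √(-271743 + 35) = √(-271708) = 2*I*√67927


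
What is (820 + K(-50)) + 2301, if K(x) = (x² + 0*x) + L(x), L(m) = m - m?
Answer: 5621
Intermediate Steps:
L(m) = 0
K(x) = x² (K(x) = (x² + 0*x) + 0 = (x² + 0) + 0 = x² + 0 = x²)
(820 + K(-50)) + 2301 = (820 + (-50)²) + 2301 = (820 + 2500) + 2301 = 3320 + 2301 = 5621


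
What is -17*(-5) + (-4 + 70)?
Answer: 151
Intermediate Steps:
-17*(-5) + (-4 + 70) = -1*(-85) + 66 = 85 + 66 = 151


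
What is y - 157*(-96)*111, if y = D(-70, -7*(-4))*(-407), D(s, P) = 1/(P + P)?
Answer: 93687145/56 ≈ 1.6730e+6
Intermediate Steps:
D(s, P) = 1/(2*P)
y = -407/56 (y = (1/(2*((-7*(-4)))))*(-407) = ((½)/28)*(-407) = ((½)*(1/28))*(-407) = (1/56)*(-407) = -407/56 ≈ -7.2679)
y - 157*(-96)*111 = -407/56 - 157*(-96)*111 = -407/56 - (-15072)*111 = -407/56 - 1*(-1672992) = -407/56 + 1672992 = 93687145/56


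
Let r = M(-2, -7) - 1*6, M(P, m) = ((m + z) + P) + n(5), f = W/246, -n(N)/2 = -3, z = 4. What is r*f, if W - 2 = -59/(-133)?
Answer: -1625/32718 ≈ -0.049667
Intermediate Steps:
W = 325/133 (W = 2 - 59/(-133) = 2 - 59*(-1/133) = 2 + 59/133 = 325/133 ≈ 2.4436)
n(N) = 6 (n(N) = -2*(-3) = 6)
f = 325/32718 (f = (325/133)/246 = (325/133)*(1/246) = 325/32718 ≈ 0.0099334)
M(P, m) = 10 + P + m (M(P, m) = ((m + 4) + P) + 6 = ((4 + m) + P) + 6 = (4 + P + m) + 6 = 10 + P + m)
r = -5 (r = (10 - 2 - 7) - 1*6 = 1 - 6 = -5)
r*f = -5*325/32718 = -1625/32718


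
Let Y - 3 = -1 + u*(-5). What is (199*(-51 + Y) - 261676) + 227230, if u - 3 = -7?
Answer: -40217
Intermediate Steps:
u = -4 (u = 3 - 7 = -4)
Y = 22 (Y = 3 + (-1 - 4*(-5)) = 3 + (-1 + 20) = 3 + 19 = 22)
(199*(-51 + Y) - 261676) + 227230 = (199*(-51 + 22) - 261676) + 227230 = (199*(-29) - 261676) + 227230 = (-5771 - 261676) + 227230 = -267447 + 227230 = -40217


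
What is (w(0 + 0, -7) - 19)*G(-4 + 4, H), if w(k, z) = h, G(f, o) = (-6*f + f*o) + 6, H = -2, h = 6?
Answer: -78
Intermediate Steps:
G(f, o) = 6 - 6*f + f*o
w(k, z) = 6
(w(0 + 0, -7) - 19)*G(-4 + 4, H) = (6 - 19)*(6 - 6*(-4 + 4) + (-4 + 4)*(-2)) = -13*(6 - 6*0 + 0*(-2)) = -13*(6 + 0 + 0) = -13*6 = -78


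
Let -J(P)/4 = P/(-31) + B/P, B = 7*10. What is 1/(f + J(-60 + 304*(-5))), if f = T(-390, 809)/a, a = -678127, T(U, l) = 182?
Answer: -1660733023/338281387160 ≈ -0.0049093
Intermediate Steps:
B = 70
f = -182/678127 (f = 182/(-678127) = 182*(-1/678127) = -182/678127 ≈ -0.00026839)
J(P) = -280/P + 4*P/31 (J(P) = -4*(P/(-31) + 70/P) = -4*(P*(-1/31) + 70/P) = -4*(-P/31 + 70/P) = -4*(70/P - P/31) = -280/P + 4*P/31)
1/(f + J(-60 + 304*(-5))) = 1/(-182/678127 + (-280/(-60 + 304*(-5)) + 4*(-60 + 304*(-5))/31)) = 1/(-182/678127 + (-280/(-60 - 1520) + 4*(-60 - 1520)/31)) = 1/(-182/678127 + (-280/(-1580) + (4/31)*(-1580))) = 1/(-182/678127 + (-280*(-1/1580) - 6320/31)) = 1/(-182/678127 + (14/79 - 6320/31)) = 1/(-182/678127 - 498846/2449) = 1/(-338281387160/1660733023) = -1660733023/338281387160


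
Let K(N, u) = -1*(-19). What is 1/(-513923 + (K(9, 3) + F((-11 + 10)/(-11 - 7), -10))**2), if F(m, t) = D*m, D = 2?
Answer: -81/41598179 ≈ -1.9472e-6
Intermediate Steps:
F(m, t) = 2*m
K(N, u) = 19
1/(-513923 + (K(9, 3) + F((-11 + 10)/(-11 - 7), -10))**2) = 1/(-513923 + (19 + 2*((-11 + 10)/(-11 - 7)))**2) = 1/(-513923 + (19 + 2*(-1/(-18)))**2) = 1/(-513923 + (19 + 2*(-1*(-1/18)))**2) = 1/(-513923 + (19 + 2*(1/18))**2) = 1/(-513923 + (19 + 1/9)**2) = 1/(-513923 + (172/9)**2) = 1/(-513923 + 29584/81) = 1/(-41598179/81) = -81/41598179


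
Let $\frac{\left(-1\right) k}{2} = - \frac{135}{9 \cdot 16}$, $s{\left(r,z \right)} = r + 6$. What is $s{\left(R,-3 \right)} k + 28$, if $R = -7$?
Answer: $\frac{209}{8} \approx 26.125$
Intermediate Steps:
$s{\left(r,z \right)} = 6 + r$
$k = \frac{15}{8}$ ($k = - 2 \left(- \frac{135}{9 \cdot 16}\right) = - 2 \left(- \frac{135}{144}\right) = - 2 \left(\left(-135\right) \frac{1}{144}\right) = \left(-2\right) \left(- \frac{15}{16}\right) = \frac{15}{8} \approx 1.875$)
$s{\left(R,-3 \right)} k + 28 = \left(6 - 7\right) \frac{15}{8} + 28 = \left(-1\right) \frac{15}{8} + 28 = - \frac{15}{8} + 28 = \frac{209}{8}$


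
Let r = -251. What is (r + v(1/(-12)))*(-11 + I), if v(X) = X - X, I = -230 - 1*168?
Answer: 102659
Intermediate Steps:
I = -398 (I = -230 - 168 = -398)
v(X) = 0
(r + v(1/(-12)))*(-11 + I) = (-251 + 0)*(-11 - 398) = -251*(-409) = 102659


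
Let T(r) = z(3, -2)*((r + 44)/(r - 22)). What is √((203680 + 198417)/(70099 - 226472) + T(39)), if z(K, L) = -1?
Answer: 4*I*√3292124052833/2658341 ≈ 2.7302*I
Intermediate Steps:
T(r) = -(44 + r)/(-22 + r) (T(r) = -(r + 44)/(r - 22) = -(44 + r)/(-22 + r))
√((203680 + 198417)/(70099 - 226472) + T(39)) = √((203680 + 198417)/(70099 - 226472) + (-44 - 1*39)/(-22 + 39)) = √(402097/(-156373) + (-44 - 39)/17) = √(402097*(-1/156373) + (1/17)*(-83)) = √(-402097/156373 - 83/17) = √(-19814608/2658341) = 4*I*√3292124052833/2658341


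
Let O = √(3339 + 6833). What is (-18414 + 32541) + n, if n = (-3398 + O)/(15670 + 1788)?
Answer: 123312884/8729 + √2543/8729 ≈ 14127.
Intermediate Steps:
O = 2*√2543 (O = √10172 = 2*√2543 ≈ 100.86)
n = -1699/8729 + √2543/8729 (n = (-3398 + 2*√2543)/(15670 + 1788) = (-3398 + 2*√2543)/17458 = (-3398 + 2*√2543)*(1/17458) = -1699/8729 + √2543/8729 ≈ -0.18886)
(-18414 + 32541) + n = (-18414 + 32541) + (-1699/8729 + √2543/8729) = 14127 + (-1699/8729 + √2543/8729) = 123312884/8729 + √2543/8729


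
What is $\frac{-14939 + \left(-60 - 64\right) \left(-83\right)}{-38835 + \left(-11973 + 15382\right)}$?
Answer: $\frac{4647}{35426} \approx 0.13117$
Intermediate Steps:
$\frac{-14939 + \left(-60 - 64\right) \left(-83\right)}{-38835 + \left(-11973 + 15382\right)} = \frac{-14939 - -10292}{-38835 + 3409} = \frac{-14939 + 10292}{-35426} = \left(-4647\right) \left(- \frac{1}{35426}\right) = \frac{4647}{35426}$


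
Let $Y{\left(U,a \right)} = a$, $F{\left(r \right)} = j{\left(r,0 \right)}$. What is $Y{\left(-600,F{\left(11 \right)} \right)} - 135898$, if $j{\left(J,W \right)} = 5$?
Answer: $-135893$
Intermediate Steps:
$F{\left(r \right)} = 5$
$Y{\left(-600,F{\left(11 \right)} \right)} - 135898 = 5 - 135898 = -135893$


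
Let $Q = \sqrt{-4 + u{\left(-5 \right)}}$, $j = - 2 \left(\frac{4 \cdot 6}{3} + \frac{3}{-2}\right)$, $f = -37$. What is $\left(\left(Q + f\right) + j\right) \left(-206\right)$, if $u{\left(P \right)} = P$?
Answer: $10300 - 618 i \approx 10300.0 - 618.0 i$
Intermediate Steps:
$j = -13$ ($j = - 2 \left(24 \cdot \frac{1}{3} + 3 \left(- \frac{1}{2}\right)\right) = - 2 \left(8 - \frac{3}{2}\right) = \left(-2\right) \frac{13}{2} = -13$)
$Q = 3 i$ ($Q = \sqrt{-4 - 5} = \sqrt{-9} = 3 i \approx 3.0 i$)
$\left(\left(Q + f\right) + j\right) \left(-206\right) = \left(\left(3 i - 37\right) - 13\right) \left(-206\right) = \left(\left(-37 + 3 i\right) - 13\right) \left(-206\right) = \left(-50 + 3 i\right) \left(-206\right) = 10300 - 618 i$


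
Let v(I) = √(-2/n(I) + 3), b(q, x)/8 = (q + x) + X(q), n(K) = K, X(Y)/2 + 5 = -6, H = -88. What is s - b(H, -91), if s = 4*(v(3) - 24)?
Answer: 1512 + 4*√21/3 ≈ 1518.1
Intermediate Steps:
X(Y) = -22 (X(Y) = -10 + 2*(-6) = -10 - 12 = -22)
b(q, x) = -176 + 8*q + 8*x (b(q, x) = 8*((q + x) - 22) = 8*(-22 + q + x) = -176 + 8*q + 8*x)
v(I) = √(3 - 2/I) (v(I) = √(-2/I + 3) = √(3 - 2/I))
s = -96 + 4*√21/3 (s = 4*(√(3 - 2/3) - 24) = 4*(√(3 - 2*⅓) - 24) = 4*(√(3 - ⅔) - 24) = 4*(√(7/3) - 24) = 4*(√21/3 - 24) = 4*(-24 + √21/3) = -96 + 4*√21/3 ≈ -89.890)
s - b(H, -91) = (-96 + 4*√21/3) - (-176 + 8*(-88) + 8*(-91)) = (-96 + 4*√21/3) - (-176 - 704 - 728) = (-96 + 4*√21/3) - 1*(-1608) = (-96 + 4*√21/3) + 1608 = 1512 + 4*√21/3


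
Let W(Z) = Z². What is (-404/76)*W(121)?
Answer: -1478741/19 ≈ -77829.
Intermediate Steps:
(-404/76)*W(121) = -404/76*121² = -404*1/76*14641 = -101/19*14641 = -1478741/19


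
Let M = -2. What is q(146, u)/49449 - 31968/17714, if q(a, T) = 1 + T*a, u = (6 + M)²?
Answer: -256564669/145989931 ≈ -1.7574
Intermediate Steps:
u = 16 (u = (6 - 2)² = 4² = 16)
q(146, u)/49449 - 31968/17714 = (1 + 16*146)/49449 - 31968/17714 = (1 + 2336)*(1/49449) - 31968*1/17714 = 2337*(1/49449) - 15984/8857 = 779/16483 - 15984/8857 = -256564669/145989931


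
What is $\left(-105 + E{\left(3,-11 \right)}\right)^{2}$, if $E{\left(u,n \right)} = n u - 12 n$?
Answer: $36$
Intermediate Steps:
$E{\left(u,n \right)} = - 12 n + n u$
$\left(-105 + E{\left(3,-11 \right)}\right)^{2} = \left(-105 - 11 \left(-12 + 3\right)\right)^{2} = \left(-105 - -99\right)^{2} = \left(-105 + 99\right)^{2} = \left(-6\right)^{2} = 36$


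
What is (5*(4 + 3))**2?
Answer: 1225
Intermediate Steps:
(5*(4 + 3))**2 = (5*7)**2 = 35**2 = 1225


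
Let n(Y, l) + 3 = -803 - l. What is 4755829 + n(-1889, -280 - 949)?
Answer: 4756252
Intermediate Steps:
n(Y, l) = -806 - l (n(Y, l) = -3 + (-803 - l) = -806 - l)
4755829 + n(-1889, -280 - 949) = 4755829 + (-806 - (-280 - 949)) = 4755829 + (-806 - 1*(-1229)) = 4755829 + (-806 + 1229) = 4755829 + 423 = 4756252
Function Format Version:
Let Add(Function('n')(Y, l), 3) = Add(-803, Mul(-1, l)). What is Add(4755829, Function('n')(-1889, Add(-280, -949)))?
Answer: 4756252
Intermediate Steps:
Function('n')(Y, l) = Add(-806, Mul(-1, l)) (Function('n')(Y, l) = Add(-3, Add(-803, Mul(-1, l))) = Add(-806, Mul(-1, l)))
Add(4755829, Function('n')(-1889, Add(-280, -949))) = Add(4755829, Add(-806, Mul(-1, Add(-280, -949)))) = Add(4755829, Add(-806, Mul(-1, -1229))) = Add(4755829, Add(-806, 1229)) = Add(4755829, 423) = 4756252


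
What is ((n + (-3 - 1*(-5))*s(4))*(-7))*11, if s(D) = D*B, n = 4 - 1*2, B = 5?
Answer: -3234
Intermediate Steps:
n = 2 (n = 4 - 2 = 2)
s(D) = 5*D (s(D) = D*5 = 5*D)
((n + (-3 - 1*(-5))*s(4))*(-7))*11 = ((2 + (-3 - 1*(-5))*(5*4))*(-7))*11 = ((2 + (-3 + 5)*20)*(-7))*11 = ((2 + 2*20)*(-7))*11 = ((2 + 40)*(-7))*11 = (42*(-7))*11 = -294*11 = -3234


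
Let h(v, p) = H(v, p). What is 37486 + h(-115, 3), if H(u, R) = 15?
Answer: 37501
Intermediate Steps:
h(v, p) = 15
37486 + h(-115, 3) = 37486 + 15 = 37501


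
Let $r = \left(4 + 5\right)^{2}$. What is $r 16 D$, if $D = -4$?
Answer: $-5184$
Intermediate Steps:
$r = 81$ ($r = 9^{2} = 81$)
$r 16 D = 81 \cdot 16 \left(-4\right) = 1296 \left(-4\right) = -5184$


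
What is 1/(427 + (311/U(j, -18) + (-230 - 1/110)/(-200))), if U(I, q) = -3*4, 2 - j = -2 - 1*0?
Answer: 66000/26547403 ≈ 0.0024861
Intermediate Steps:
j = 4 (j = 2 - (-2 - 1*0) = 2 - (-2 + 0) = 2 - 1*(-2) = 2 + 2 = 4)
U(I, q) = -12
1/(427 + (311/U(j, -18) + (-230 - 1/110)/(-200))) = 1/(427 + (311/(-12) + (-230 - 1/110)/(-200))) = 1/(427 + (311*(-1/12) + (-230 - 1*1/110)*(-1/200))) = 1/(427 + (-311/12 + (-230 - 1/110)*(-1/200))) = 1/(427 + (-311/12 - 25301/110*(-1/200))) = 1/(427 + (-311/12 + 25301/22000)) = 1/(427 - 1634597/66000) = 1/(26547403/66000) = 66000/26547403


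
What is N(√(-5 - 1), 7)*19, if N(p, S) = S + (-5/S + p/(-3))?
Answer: 836/7 - 19*I*√6/3 ≈ 119.43 - 15.513*I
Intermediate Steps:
N(p, S) = S - 5/S - p/3 (N(p, S) = S + (-5/S + p*(-⅓)) = S + (-5/S - p/3) = S - 5/S - p/3)
N(√(-5 - 1), 7)*19 = (7 - 5/7 - √(-5 - 1)/3)*19 = (7 - 5*⅐ - I*√6/3)*19 = (7 - 5/7 - I*√6/3)*19 = (44/7 - I*√6/3)*19 = 836/7 - 19*I*√6/3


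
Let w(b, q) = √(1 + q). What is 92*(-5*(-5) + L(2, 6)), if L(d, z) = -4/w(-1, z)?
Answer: 2300 - 368*√7/7 ≈ 2160.9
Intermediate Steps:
L(d, z) = -4/√(1 + z)
92*(-5*(-5) + L(2, 6)) = 92*(-5*(-5) - 4/√(1 + 6)) = 92*(25 - 4*√7/7) = 2300 - 368*√7/7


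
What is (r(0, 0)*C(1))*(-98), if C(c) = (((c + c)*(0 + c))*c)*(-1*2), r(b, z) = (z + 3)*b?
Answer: 0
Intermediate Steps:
r(b, z) = b*(3 + z) (r(b, z) = (3 + z)*b = b*(3 + z))
C(c) = -4*c**3 (C(c) = (((2*c)*c)*c)*(-2) = ((2*c**2)*c)*(-2) = (2*c**3)*(-2) = -4*c**3)
(r(0, 0)*C(1))*(-98) = ((0*(3 + 0))*(-4*1**3))*(-98) = ((0*3)*(-4*1))*(-98) = (0*(-4))*(-98) = 0*(-98) = 0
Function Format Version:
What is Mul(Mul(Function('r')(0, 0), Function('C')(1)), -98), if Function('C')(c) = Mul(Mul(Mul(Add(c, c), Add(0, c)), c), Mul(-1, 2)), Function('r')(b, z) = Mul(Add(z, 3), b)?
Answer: 0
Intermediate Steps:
Function('r')(b, z) = Mul(b, Add(3, z)) (Function('r')(b, z) = Mul(Add(3, z), b) = Mul(b, Add(3, z)))
Function('C')(c) = Mul(-4, Pow(c, 3)) (Function('C')(c) = Mul(Mul(Mul(Mul(2, c), c), c), -2) = Mul(Mul(Mul(2, Pow(c, 2)), c), -2) = Mul(Mul(2, Pow(c, 3)), -2) = Mul(-4, Pow(c, 3)))
Mul(Mul(Function('r')(0, 0), Function('C')(1)), -98) = Mul(Mul(Mul(0, Add(3, 0)), Mul(-4, Pow(1, 3))), -98) = Mul(Mul(Mul(0, 3), Mul(-4, 1)), -98) = Mul(Mul(0, -4), -98) = Mul(0, -98) = 0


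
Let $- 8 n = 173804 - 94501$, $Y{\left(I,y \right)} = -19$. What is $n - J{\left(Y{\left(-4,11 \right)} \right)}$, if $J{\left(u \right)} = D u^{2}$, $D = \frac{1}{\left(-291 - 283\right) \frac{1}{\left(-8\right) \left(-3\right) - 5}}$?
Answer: $- \frac{22732525}{2296} \approx -9900.9$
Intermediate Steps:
$n = - \frac{79303}{8}$ ($n = - \frac{173804 - 94501}{8} = \left(- \frac{1}{8}\right) 79303 = - \frac{79303}{8} \approx -9912.9$)
$D = - \frac{19}{574}$ ($D = \frac{1}{\left(-291 - 283\right) \frac{1}{24 - 5}} = \frac{1}{\left(-574\right) \frac{1}{19}} = \frac{1}{- \frac{574}{19}} = - \frac{19}{574} \approx -0.033101$)
$J{\left(u \right)} = - \frac{19 u^{2}}{574}$
$n - J{\left(Y{\left(-4,11 \right)} \right)} = - \frac{79303}{8} - - \frac{19 \left(-19\right)^{2}}{574} = - \frac{79303}{8} - \left(- \frac{19}{574}\right) 361 = - \frac{79303}{8} - - \frac{6859}{574} = - \frac{79303}{8} + \frac{6859}{574} = - \frac{22732525}{2296}$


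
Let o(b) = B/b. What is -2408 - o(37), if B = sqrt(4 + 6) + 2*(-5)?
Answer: -89086/37 - sqrt(10)/37 ≈ -2407.8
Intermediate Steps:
B = -10 + sqrt(10) (B = sqrt(10) - 10 = -10 + sqrt(10) ≈ -6.8377)
o(b) = (-10 + sqrt(10))/b
-2408 - o(37) = -2408 - (-10 + sqrt(10))/37 = -2408 - (-10/37 + sqrt(10)/37) = -2408 + (10/37 - sqrt(10)/37) = -89086/37 - sqrt(10)/37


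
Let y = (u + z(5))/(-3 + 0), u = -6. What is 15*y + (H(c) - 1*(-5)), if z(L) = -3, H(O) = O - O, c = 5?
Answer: 50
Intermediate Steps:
H(O) = 0
y = 3 (y = (-6 - 3)/(-3 + 0) = -9/(-3) = -9*(-1/3) = 3)
15*y + (H(c) - 1*(-5)) = 15*3 + (0 - 1*(-5)) = 45 + (0 + 5) = 45 + 5 = 50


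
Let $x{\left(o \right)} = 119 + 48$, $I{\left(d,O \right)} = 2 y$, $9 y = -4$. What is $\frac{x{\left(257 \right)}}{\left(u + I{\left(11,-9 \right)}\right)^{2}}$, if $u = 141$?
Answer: $\frac{13527}{1590121} \approx 0.0085069$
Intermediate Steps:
$y = - \frac{4}{9}$ ($y = \frac{1}{9} \left(-4\right) = - \frac{4}{9} \approx -0.44444$)
$I{\left(d,O \right)} = - \frac{8}{9}$ ($I{\left(d,O \right)} = 2 \left(- \frac{4}{9}\right) = - \frac{8}{9}$)
$x{\left(o \right)} = 167$
$\frac{x{\left(257 \right)}}{\left(u + I{\left(11,-9 \right)}\right)^{2}} = \frac{167}{\left(141 - \frac{8}{9}\right)^{2}} = \frac{167}{\left(\frac{1261}{9}\right)^{2}} = \frac{167}{\frac{1590121}{81}} = 167 \cdot \frac{81}{1590121} = \frac{13527}{1590121}$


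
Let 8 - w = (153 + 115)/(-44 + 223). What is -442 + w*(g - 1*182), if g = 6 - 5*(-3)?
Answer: -266522/179 ≈ -1488.9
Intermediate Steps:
w = 1164/179 (w = 8 - (153 + 115)/(-44 + 223) = 8 - 268/179 = 1164/179 ≈ 6.5028)
g = 21 (g = 6 + 15 = 21)
-442 + w*(g - 1*182) = -442 + 1164*(21 - 1*182)/179 = -442 + 1164*(21 - 182)/179 = -442 + (1164/179)*(-161) = -442 - 187404/179 = -266522/179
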